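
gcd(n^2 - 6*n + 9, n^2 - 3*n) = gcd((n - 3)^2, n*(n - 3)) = n - 3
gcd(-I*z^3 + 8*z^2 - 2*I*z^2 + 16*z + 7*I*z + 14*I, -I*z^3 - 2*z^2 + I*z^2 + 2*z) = 1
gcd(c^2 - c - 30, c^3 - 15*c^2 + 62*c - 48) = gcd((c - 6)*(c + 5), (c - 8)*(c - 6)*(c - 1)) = c - 6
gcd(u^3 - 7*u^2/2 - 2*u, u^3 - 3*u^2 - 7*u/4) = u^2 + u/2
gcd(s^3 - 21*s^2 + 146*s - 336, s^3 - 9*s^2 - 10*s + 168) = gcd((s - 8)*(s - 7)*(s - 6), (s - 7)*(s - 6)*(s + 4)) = s^2 - 13*s + 42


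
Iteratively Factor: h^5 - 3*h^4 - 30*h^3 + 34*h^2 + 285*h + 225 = (h + 3)*(h^4 - 6*h^3 - 12*h^2 + 70*h + 75) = (h - 5)*(h + 3)*(h^3 - h^2 - 17*h - 15) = (h - 5)^2*(h + 3)*(h^2 + 4*h + 3) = (h - 5)^2*(h + 1)*(h + 3)*(h + 3)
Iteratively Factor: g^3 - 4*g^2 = (g)*(g^2 - 4*g) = g^2*(g - 4)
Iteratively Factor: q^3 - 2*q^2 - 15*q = (q)*(q^2 - 2*q - 15) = q*(q + 3)*(q - 5)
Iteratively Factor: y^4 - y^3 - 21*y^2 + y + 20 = (y - 1)*(y^3 - 21*y - 20) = (y - 1)*(y + 1)*(y^2 - y - 20) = (y - 1)*(y + 1)*(y + 4)*(y - 5)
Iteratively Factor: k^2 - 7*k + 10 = (k - 2)*(k - 5)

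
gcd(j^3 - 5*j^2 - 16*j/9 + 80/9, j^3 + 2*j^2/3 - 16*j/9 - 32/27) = j^2 - 16/9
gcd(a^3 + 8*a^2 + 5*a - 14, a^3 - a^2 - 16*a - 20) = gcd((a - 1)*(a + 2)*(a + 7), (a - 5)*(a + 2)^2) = a + 2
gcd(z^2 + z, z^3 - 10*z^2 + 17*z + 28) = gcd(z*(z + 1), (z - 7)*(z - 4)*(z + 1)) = z + 1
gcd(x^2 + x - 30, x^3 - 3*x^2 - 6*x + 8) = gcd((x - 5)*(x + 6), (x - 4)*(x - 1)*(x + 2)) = 1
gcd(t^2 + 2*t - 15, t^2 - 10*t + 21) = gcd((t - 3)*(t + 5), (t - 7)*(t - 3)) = t - 3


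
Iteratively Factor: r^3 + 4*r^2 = (r)*(r^2 + 4*r) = r^2*(r + 4)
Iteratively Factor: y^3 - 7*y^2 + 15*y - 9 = (y - 3)*(y^2 - 4*y + 3) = (y - 3)*(y - 1)*(y - 3)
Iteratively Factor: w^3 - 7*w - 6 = (w + 2)*(w^2 - 2*w - 3) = (w - 3)*(w + 2)*(w + 1)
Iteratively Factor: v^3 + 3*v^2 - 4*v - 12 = (v + 3)*(v^2 - 4) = (v - 2)*(v + 3)*(v + 2)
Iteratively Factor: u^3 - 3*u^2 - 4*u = (u - 4)*(u^2 + u) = (u - 4)*(u + 1)*(u)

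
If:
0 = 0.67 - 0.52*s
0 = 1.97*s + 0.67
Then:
No Solution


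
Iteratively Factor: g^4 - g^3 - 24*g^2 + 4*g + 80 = (g - 5)*(g^3 + 4*g^2 - 4*g - 16) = (g - 5)*(g - 2)*(g^2 + 6*g + 8) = (g - 5)*(g - 2)*(g + 2)*(g + 4)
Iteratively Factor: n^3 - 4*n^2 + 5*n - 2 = (n - 2)*(n^2 - 2*n + 1) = (n - 2)*(n - 1)*(n - 1)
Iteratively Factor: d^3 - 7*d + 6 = (d - 2)*(d^2 + 2*d - 3) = (d - 2)*(d - 1)*(d + 3)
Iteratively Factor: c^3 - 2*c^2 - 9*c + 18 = (c - 2)*(c^2 - 9) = (c - 2)*(c + 3)*(c - 3)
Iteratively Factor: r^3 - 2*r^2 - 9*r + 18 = (r - 2)*(r^2 - 9) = (r - 3)*(r - 2)*(r + 3)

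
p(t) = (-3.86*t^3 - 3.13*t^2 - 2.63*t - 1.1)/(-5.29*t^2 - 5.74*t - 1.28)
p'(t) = (10.58*t + 5.74)*(-3.86*t^3 - 3.13*t^2 - 2.63*t - 1.1)/(-5.29*t^2 - 5.74*t - 1.28)^2 + (-11.58*t^2 - 6.26*t - 2.63)/(-5.29*t^2 - 5.74*t - 1.28) = (20.4194*t^4 + 44.3128*t^3 + 18.8759*t^2 - 3.6252*t - 2.9476)/(27.9841*t^4 + 60.7292*t^3 + 46.49*t^2 + 14.6944*t + 1.6384)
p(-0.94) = -3.24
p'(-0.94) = -11.93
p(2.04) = 1.49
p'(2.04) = 0.65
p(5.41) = 3.84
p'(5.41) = 0.71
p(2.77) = 1.98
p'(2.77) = 0.68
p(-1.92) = -2.02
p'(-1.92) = 0.39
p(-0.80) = -13.28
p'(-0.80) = -422.97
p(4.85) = 3.44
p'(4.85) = 0.71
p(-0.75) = 14.99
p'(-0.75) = -756.66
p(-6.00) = -4.68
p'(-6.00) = 0.71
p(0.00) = 0.86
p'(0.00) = -1.80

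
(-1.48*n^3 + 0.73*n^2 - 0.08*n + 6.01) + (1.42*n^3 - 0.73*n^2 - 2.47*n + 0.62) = -0.0600000000000001*n^3 - 2.55*n + 6.63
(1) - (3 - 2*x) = 2*x - 2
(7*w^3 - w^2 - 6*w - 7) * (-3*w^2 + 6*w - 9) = -21*w^5 + 45*w^4 - 51*w^3 - 6*w^2 + 12*w + 63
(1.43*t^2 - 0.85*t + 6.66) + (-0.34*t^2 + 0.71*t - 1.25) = 1.09*t^2 - 0.14*t + 5.41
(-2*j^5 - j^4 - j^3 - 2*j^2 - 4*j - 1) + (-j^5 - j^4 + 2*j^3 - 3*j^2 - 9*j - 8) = -3*j^5 - 2*j^4 + j^3 - 5*j^2 - 13*j - 9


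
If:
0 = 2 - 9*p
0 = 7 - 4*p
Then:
No Solution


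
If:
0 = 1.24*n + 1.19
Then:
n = -0.96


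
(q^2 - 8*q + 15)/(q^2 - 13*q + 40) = (q - 3)/(q - 8)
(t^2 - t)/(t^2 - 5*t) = (t - 1)/(t - 5)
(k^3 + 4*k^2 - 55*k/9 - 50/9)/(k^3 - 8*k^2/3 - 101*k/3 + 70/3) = (9*k^2 - 9*k - 10)/(3*(3*k^2 - 23*k + 14))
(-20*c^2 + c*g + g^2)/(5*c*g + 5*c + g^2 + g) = (-4*c + g)/(g + 1)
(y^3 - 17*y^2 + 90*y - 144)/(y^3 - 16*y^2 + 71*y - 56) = (y^2 - 9*y + 18)/(y^2 - 8*y + 7)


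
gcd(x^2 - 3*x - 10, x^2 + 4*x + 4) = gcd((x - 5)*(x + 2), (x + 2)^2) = x + 2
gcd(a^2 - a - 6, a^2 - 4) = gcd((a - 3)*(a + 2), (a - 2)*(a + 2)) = a + 2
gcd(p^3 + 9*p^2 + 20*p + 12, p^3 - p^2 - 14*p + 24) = 1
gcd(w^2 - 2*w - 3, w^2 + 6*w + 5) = w + 1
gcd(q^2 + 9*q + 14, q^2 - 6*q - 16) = q + 2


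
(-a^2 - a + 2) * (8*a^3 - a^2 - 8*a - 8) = -8*a^5 - 7*a^4 + 25*a^3 + 14*a^2 - 8*a - 16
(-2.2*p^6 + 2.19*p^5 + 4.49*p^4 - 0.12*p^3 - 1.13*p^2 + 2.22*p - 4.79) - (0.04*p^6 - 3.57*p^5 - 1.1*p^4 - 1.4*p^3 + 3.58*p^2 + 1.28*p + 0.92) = -2.24*p^6 + 5.76*p^5 + 5.59*p^4 + 1.28*p^3 - 4.71*p^2 + 0.94*p - 5.71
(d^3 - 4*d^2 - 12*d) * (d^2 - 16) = d^5 - 4*d^4 - 28*d^3 + 64*d^2 + 192*d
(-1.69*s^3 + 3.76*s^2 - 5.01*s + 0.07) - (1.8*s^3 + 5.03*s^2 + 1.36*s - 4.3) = -3.49*s^3 - 1.27*s^2 - 6.37*s + 4.37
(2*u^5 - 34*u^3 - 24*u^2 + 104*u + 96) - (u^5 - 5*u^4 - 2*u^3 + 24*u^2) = u^5 + 5*u^4 - 32*u^3 - 48*u^2 + 104*u + 96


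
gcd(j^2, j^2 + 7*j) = j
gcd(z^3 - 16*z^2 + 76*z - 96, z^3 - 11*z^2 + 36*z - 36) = z^2 - 8*z + 12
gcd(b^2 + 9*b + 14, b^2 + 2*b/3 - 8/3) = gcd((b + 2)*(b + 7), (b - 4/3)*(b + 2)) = b + 2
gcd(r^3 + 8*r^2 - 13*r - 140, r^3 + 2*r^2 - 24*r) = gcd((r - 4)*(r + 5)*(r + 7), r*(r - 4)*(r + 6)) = r - 4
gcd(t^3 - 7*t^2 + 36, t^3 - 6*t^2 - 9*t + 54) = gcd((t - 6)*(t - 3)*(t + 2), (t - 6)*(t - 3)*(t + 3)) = t^2 - 9*t + 18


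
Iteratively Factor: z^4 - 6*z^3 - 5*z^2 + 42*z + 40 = (z + 1)*(z^3 - 7*z^2 + 2*z + 40) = (z + 1)*(z + 2)*(z^2 - 9*z + 20) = (z - 4)*(z + 1)*(z + 2)*(z - 5)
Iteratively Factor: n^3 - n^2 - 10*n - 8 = (n + 1)*(n^2 - 2*n - 8) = (n + 1)*(n + 2)*(n - 4)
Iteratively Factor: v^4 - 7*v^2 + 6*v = (v + 3)*(v^3 - 3*v^2 + 2*v) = (v - 2)*(v + 3)*(v^2 - v) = v*(v - 2)*(v + 3)*(v - 1)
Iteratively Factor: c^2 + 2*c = (c + 2)*(c)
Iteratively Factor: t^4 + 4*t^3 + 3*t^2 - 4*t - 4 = (t + 2)*(t^3 + 2*t^2 - t - 2) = (t - 1)*(t + 2)*(t^2 + 3*t + 2) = (t - 1)*(t + 2)^2*(t + 1)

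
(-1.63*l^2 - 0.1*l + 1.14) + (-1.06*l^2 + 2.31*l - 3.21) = -2.69*l^2 + 2.21*l - 2.07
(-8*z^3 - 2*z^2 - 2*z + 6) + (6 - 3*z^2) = -8*z^3 - 5*z^2 - 2*z + 12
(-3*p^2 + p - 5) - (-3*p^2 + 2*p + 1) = -p - 6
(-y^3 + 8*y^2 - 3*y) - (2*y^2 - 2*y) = -y^3 + 6*y^2 - y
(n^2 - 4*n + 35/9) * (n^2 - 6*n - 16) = n^4 - 10*n^3 + 107*n^2/9 + 122*n/3 - 560/9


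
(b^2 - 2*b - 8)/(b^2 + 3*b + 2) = (b - 4)/(b + 1)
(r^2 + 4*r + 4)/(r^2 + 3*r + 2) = (r + 2)/(r + 1)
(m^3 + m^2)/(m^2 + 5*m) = m*(m + 1)/(m + 5)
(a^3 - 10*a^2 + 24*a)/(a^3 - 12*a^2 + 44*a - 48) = a/(a - 2)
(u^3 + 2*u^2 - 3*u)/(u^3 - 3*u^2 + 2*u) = (u + 3)/(u - 2)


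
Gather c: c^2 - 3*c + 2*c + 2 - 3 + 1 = c^2 - c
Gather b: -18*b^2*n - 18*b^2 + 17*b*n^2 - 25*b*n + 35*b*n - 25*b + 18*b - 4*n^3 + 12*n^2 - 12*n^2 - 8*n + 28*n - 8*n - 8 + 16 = b^2*(-18*n - 18) + b*(17*n^2 + 10*n - 7) - 4*n^3 + 12*n + 8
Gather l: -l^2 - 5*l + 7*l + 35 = -l^2 + 2*l + 35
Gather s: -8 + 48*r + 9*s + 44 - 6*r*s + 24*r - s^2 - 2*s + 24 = 72*r - s^2 + s*(7 - 6*r) + 60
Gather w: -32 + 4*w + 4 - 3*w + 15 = w - 13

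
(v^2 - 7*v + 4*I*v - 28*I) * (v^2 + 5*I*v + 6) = v^4 - 7*v^3 + 9*I*v^3 - 14*v^2 - 63*I*v^2 + 98*v + 24*I*v - 168*I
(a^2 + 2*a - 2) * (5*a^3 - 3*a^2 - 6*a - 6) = 5*a^5 + 7*a^4 - 22*a^3 - 12*a^2 + 12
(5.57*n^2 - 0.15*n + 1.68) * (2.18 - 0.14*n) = -0.7798*n^3 + 12.1636*n^2 - 0.5622*n + 3.6624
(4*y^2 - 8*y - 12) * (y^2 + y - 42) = 4*y^4 - 4*y^3 - 188*y^2 + 324*y + 504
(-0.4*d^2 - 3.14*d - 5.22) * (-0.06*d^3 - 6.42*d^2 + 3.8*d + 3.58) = 0.024*d^5 + 2.7564*d^4 + 18.952*d^3 + 20.1484*d^2 - 31.0772*d - 18.6876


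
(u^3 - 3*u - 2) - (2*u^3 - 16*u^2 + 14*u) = -u^3 + 16*u^2 - 17*u - 2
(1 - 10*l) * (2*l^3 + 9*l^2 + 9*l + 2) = -20*l^4 - 88*l^3 - 81*l^2 - 11*l + 2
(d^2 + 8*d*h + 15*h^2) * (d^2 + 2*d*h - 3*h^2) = d^4 + 10*d^3*h + 28*d^2*h^2 + 6*d*h^3 - 45*h^4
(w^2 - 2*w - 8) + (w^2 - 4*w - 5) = 2*w^2 - 6*w - 13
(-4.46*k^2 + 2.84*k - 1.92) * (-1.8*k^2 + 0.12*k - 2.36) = 8.028*k^4 - 5.6472*k^3 + 14.3224*k^2 - 6.9328*k + 4.5312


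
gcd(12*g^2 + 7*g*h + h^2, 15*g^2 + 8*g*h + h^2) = 3*g + h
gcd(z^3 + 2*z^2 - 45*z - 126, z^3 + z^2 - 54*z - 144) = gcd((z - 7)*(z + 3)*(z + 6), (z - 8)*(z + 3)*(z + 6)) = z^2 + 9*z + 18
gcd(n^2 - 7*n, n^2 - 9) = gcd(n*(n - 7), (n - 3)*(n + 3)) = 1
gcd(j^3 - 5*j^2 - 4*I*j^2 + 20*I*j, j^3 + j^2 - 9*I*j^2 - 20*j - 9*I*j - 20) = j - 4*I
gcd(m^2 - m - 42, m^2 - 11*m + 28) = m - 7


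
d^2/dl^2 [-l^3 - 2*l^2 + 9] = -6*l - 4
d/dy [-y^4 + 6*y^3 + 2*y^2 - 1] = 2*y*(-2*y^2 + 9*y + 2)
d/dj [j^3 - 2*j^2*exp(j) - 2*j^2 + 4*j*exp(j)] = -2*j^2*exp(j) + 3*j^2 - 4*j + 4*exp(j)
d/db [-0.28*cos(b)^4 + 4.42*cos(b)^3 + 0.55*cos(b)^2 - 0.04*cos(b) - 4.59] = (1.12*cos(b)^3 - 13.26*cos(b)^2 - 1.1*cos(b) + 0.04)*sin(b)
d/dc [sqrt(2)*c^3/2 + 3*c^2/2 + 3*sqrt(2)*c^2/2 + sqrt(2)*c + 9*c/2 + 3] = 3*sqrt(2)*c^2/2 + 3*c + 3*sqrt(2)*c + sqrt(2) + 9/2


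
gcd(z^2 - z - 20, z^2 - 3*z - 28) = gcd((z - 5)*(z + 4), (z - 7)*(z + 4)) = z + 4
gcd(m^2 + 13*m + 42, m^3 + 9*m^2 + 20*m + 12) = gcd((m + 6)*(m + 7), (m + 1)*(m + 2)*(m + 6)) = m + 6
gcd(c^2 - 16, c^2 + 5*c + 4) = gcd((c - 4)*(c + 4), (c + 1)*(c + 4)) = c + 4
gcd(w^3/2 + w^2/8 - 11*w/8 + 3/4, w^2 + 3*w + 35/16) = 1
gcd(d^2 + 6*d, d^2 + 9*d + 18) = d + 6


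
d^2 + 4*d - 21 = (d - 3)*(d + 7)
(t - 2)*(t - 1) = t^2 - 3*t + 2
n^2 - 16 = (n - 4)*(n + 4)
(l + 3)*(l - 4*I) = l^2 + 3*l - 4*I*l - 12*I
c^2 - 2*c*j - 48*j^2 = (c - 8*j)*(c + 6*j)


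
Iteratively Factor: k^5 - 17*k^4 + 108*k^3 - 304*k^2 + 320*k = (k - 4)*(k^4 - 13*k^3 + 56*k^2 - 80*k) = (k - 4)^2*(k^3 - 9*k^2 + 20*k) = (k - 4)^3*(k^2 - 5*k) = k*(k - 4)^3*(k - 5)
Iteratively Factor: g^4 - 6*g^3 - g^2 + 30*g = (g - 5)*(g^3 - g^2 - 6*g) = (g - 5)*(g + 2)*(g^2 - 3*g) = g*(g - 5)*(g + 2)*(g - 3)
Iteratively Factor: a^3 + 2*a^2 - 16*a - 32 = (a + 2)*(a^2 - 16) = (a + 2)*(a + 4)*(a - 4)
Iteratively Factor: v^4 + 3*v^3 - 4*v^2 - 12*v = (v - 2)*(v^3 + 5*v^2 + 6*v) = v*(v - 2)*(v^2 + 5*v + 6) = v*(v - 2)*(v + 2)*(v + 3)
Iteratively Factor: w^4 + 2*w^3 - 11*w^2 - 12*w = (w)*(w^3 + 2*w^2 - 11*w - 12) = w*(w + 1)*(w^2 + w - 12) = w*(w - 3)*(w + 1)*(w + 4)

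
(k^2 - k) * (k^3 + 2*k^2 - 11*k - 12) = k^5 + k^4 - 13*k^3 - k^2 + 12*k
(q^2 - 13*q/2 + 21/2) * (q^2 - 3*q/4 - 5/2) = q^4 - 29*q^3/4 + 103*q^2/8 + 67*q/8 - 105/4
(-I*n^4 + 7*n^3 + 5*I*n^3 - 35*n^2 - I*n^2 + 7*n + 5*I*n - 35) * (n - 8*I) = -I*n^5 - n^4 + 5*I*n^4 + 5*n^3 - 57*I*n^3 - n^2 + 285*I*n^2 + 5*n - 56*I*n + 280*I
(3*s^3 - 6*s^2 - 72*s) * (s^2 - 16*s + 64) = 3*s^5 - 54*s^4 + 216*s^3 + 768*s^2 - 4608*s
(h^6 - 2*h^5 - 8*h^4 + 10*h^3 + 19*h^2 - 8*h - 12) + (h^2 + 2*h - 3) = h^6 - 2*h^5 - 8*h^4 + 10*h^3 + 20*h^2 - 6*h - 15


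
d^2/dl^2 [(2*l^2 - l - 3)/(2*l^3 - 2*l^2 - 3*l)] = 2*(8*l^6 - 12*l^5 - 24*l^4 + 74*l^3 + 18*l^2 - 54*l - 27)/(l^3*(8*l^6 - 24*l^5 - 12*l^4 + 64*l^3 + 18*l^2 - 54*l - 27))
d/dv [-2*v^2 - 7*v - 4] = -4*v - 7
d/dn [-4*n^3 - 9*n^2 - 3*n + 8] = -12*n^2 - 18*n - 3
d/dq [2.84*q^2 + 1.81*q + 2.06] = 5.68*q + 1.81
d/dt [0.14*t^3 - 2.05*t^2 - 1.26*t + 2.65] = 0.42*t^2 - 4.1*t - 1.26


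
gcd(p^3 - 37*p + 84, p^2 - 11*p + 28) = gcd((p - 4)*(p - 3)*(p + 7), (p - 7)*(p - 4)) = p - 4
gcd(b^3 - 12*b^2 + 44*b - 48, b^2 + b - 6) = b - 2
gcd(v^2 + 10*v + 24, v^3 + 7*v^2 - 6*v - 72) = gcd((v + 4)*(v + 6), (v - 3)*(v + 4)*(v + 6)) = v^2 + 10*v + 24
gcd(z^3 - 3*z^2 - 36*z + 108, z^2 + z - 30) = z + 6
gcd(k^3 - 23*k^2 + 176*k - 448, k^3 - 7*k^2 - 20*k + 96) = k - 8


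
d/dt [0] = 0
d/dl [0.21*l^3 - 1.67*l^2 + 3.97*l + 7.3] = 0.63*l^2 - 3.34*l + 3.97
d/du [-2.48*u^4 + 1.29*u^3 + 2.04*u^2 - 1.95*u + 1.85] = -9.92*u^3 + 3.87*u^2 + 4.08*u - 1.95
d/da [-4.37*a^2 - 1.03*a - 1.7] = -8.74*a - 1.03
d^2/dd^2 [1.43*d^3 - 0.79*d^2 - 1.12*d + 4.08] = 8.58*d - 1.58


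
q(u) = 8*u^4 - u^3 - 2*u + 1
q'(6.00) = 6802.00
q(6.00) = 10141.00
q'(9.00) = 23083.00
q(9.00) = 51742.00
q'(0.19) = -1.89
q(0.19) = 0.62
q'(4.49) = 2834.12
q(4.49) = 3152.94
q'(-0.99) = -35.99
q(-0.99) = 11.64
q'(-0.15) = -2.18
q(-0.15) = 1.31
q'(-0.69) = -13.94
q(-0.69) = 4.52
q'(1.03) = 29.78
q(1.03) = 6.85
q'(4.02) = 2028.39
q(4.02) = 2017.26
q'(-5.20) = -4582.58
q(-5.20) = 6001.30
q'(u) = 32*u^3 - 3*u^2 - 2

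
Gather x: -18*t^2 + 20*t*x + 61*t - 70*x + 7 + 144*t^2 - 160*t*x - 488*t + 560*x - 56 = 126*t^2 - 427*t + x*(490 - 140*t) - 49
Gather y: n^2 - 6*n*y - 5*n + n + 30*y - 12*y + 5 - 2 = n^2 - 4*n + y*(18 - 6*n) + 3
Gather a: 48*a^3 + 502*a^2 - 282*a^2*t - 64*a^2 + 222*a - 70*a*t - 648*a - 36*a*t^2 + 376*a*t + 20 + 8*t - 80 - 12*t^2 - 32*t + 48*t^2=48*a^3 + a^2*(438 - 282*t) + a*(-36*t^2 + 306*t - 426) + 36*t^2 - 24*t - 60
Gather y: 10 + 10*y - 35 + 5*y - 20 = 15*y - 45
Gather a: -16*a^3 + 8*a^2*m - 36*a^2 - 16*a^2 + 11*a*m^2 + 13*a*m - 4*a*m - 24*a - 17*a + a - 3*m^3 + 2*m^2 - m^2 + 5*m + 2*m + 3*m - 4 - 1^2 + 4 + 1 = -16*a^3 + a^2*(8*m - 52) + a*(11*m^2 + 9*m - 40) - 3*m^3 + m^2 + 10*m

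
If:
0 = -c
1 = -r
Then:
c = 0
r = -1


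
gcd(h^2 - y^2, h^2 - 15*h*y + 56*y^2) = 1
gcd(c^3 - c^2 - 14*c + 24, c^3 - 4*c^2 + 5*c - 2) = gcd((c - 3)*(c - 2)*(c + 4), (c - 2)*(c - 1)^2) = c - 2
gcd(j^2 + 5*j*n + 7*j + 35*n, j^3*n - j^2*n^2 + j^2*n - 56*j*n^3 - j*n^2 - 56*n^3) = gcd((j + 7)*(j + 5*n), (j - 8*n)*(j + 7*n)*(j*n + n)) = 1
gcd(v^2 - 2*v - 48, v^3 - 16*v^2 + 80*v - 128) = v - 8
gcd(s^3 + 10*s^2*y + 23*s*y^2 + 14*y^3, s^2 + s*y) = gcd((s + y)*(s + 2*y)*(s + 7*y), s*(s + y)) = s + y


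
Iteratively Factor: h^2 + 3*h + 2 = (h + 2)*(h + 1)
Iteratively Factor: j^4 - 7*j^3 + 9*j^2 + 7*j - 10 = (j - 1)*(j^3 - 6*j^2 + 3*j + 10) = (j - 1)*(j + 1)*(j^2 - 7*j + 10) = (j - 5)*(j - 1)*(j + 1)*(j - 2)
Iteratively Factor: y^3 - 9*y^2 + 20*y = (y - 5)*(y^2 - 4*y) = (y - 5)*(y - 4)*(y)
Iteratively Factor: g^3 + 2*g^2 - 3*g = (g - 1)*(g^2 + 3*g) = (g - 1)*(g + 3)*(g)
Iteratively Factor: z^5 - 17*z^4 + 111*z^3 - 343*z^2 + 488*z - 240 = (z - 4)*(z^4 - 13*z^3 + 59*z^2 - 107*z + 60) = (z - 4)*(z - 1)*(z^3 - 12*z^2 + 47*z - 60) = (z - 4)*(z - 3)*(z - 1)*(z^2 - 9*z + 20) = (z - 4)^2*(z - 3)*(z - 1)*(z - 5)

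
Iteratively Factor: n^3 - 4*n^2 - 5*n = (n)*(n^2 - 4*n - 5) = n*(n + 1)*(n - 5)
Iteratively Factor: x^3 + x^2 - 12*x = (x - 3)*(x^2 + 4*x) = (x - 3)*(x + 4)*(x)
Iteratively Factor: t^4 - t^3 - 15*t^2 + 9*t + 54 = (t - 3)*(t^3 + 2*t^2 - 9*t - 18) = (t - 3)*(t + 3)*(t^2 - t - 6) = (t - 3)^2*(t + 3)*(t + 2)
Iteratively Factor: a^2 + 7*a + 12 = (a + 4)*(a + 3)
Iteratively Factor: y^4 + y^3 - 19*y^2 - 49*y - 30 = (y + 3)*(y^3 - 2*y^2 - 13*y - 10) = (y + 2)*(y + 3)*(y^2 - 4*y - 5) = (y - 5)*(y + 2)*(y + 3)*(y + 1)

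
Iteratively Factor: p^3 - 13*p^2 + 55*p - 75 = (p - 5)*(p^2 - 8*p + 15) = (p - 5)*(p - 3)*(p - 5)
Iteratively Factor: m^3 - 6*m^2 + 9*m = (m - 3)*(m^2 - 3*m) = m*(m - 3)*(m - 3)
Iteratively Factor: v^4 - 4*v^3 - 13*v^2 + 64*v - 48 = (v - 3)*(v^3 - v^2 - 16*v + 16) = (v - 3)*(v - 1)*(v^2 - 16) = (v - 4)*(v - 3)*(v - 1)*(v + 4)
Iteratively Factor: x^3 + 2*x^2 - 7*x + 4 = (x - 1)*(x^2 + 3*x - 4) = (x - 1)*(x + 4)*(x - 1)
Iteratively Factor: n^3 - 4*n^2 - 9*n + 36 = (n + 3)*(n^2 - 7*n + 12) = (n - 4)*(n + 3)*(n - 3)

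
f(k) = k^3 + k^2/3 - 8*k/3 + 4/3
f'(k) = 3*k^2 + 2*k/3 - 8/3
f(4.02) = 60.96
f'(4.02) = 48.49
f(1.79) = 3.36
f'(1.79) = 8.14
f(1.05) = 0.06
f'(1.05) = 1.34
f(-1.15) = 3.32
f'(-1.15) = 0.53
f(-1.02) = 3.34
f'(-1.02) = -0.23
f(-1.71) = 1.87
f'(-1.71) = 4.97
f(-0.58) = 2.80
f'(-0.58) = -2.04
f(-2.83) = -11.12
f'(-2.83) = 19.47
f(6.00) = 213.33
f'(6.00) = 109.33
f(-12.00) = -1646.67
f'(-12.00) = 421.33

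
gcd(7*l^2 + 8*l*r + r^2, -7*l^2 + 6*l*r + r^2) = 7*l + r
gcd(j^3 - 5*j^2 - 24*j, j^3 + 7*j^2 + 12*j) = j^2 + 3*j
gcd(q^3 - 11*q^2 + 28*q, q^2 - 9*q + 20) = q - 4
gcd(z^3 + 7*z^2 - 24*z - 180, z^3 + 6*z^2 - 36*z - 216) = z^2 + 12*z + 36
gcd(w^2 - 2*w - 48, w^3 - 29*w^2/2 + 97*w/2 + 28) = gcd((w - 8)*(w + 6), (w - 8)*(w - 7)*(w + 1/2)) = w - 8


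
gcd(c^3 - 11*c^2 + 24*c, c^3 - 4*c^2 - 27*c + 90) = c - 3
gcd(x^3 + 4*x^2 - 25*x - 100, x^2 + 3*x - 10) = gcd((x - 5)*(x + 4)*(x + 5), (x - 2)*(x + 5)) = x + 5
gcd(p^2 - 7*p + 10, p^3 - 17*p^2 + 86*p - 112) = p - 2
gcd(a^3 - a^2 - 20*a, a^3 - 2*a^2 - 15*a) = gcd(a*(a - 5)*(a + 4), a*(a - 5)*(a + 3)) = a^2 - 5*a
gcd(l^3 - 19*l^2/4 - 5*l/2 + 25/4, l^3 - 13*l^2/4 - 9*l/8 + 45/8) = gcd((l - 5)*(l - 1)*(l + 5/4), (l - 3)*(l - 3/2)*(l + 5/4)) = l + 5/4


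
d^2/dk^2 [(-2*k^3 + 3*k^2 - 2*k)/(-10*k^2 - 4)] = 6*(5*k^3 + 15*k^2 - 6*k - 2)/(125*k^6 + 150*k^4 + 60*k^2 + 8)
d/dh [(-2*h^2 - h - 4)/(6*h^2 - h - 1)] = (8*h^2 + 52*h - 3)/(36*h^4 - 12*h^3 - 11*h^2 + 2*h + 1)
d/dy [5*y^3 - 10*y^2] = 5*y*(3*y - 4)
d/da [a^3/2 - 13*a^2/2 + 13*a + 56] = 3*a^2/2 - 13*a + 13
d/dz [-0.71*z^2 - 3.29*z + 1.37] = -1.42*z - 3.29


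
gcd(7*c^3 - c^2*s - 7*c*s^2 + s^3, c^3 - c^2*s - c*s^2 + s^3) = -c^2 + s^2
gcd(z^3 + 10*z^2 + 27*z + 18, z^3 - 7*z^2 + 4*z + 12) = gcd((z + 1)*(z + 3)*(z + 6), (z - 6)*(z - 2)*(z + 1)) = z + 1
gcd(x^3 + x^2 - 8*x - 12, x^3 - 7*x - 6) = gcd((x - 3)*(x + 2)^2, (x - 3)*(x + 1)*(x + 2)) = x^2 - x - 6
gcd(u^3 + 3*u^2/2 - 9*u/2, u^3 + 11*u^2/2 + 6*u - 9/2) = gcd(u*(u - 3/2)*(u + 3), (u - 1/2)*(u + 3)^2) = u + 3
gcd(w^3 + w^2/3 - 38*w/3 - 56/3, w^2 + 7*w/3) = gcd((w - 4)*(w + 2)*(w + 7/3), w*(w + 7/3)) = w + 7/3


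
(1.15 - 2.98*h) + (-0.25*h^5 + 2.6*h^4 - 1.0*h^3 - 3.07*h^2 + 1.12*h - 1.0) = -0.25*h^5 + 2.6*h^4 - 1.0*h^3 - 3.07*h^2 - 1.86*h + 0.15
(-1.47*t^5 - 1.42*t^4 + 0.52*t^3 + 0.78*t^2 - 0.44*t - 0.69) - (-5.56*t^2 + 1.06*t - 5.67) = -1.47*t^5 - 1.42*t^4 + 0.52*t^3 + 6.34*t^2 - 1.5*t + 4.98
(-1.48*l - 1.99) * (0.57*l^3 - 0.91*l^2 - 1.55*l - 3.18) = -0.8436*l^4 + 0.2125*l^3 + 4.1049*l^2 + 7.7909*l + 6.3282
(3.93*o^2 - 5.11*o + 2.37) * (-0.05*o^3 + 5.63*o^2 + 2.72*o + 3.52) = -0.1965*o^5 + 22.3814*o^4 - 18.1982*o^3 + 13.2775*o^2 - 11.5408*o + 8.3424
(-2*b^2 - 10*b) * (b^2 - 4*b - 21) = -2*b^4 - 2*b^3 + 82*b^2 + 210*b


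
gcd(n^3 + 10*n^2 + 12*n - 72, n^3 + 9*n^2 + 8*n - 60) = n^2 + 4*n - 12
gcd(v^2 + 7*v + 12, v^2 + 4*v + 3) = v + 3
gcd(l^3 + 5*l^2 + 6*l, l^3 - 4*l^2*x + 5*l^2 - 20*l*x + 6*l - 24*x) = l^2 + 5*l + 6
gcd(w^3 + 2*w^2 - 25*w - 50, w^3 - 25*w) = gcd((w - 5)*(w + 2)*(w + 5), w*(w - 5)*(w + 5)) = w^2 - 25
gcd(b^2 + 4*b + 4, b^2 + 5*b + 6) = b + 2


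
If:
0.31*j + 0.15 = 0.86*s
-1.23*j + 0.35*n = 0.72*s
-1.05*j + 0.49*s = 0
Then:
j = 0.10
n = 0.78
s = 0.21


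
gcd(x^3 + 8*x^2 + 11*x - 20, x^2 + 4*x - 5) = x^2 + 4*x - 5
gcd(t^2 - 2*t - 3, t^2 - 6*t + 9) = t - 3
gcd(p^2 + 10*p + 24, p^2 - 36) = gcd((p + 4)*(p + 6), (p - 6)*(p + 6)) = p + 6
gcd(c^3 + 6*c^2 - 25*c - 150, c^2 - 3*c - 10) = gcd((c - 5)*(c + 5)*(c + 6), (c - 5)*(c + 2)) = c - 5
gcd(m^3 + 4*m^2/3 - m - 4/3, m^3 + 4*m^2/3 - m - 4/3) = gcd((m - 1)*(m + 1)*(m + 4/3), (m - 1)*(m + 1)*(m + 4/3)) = m^3 + 4*m^2/3 - m - 4/3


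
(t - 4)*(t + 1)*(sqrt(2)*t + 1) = sqrt(2)*t^3 - 3*sqrt(2)*t^2 + t^2 - 4*sqrt(2)*t - 3*t - 4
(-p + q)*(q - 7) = -p*q + 7*p + q^2 - 7*q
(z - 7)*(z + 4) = z^2 - 3*z - 28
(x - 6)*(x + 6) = x^2 - 36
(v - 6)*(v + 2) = v^2 - 4*v - 12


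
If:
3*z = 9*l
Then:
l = z/3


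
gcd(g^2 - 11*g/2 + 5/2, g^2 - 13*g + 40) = g - 5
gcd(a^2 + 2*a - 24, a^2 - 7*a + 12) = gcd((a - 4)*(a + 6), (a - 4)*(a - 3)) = a - 4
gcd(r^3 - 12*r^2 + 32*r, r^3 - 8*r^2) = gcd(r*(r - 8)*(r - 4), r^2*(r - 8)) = r^2 - 8*r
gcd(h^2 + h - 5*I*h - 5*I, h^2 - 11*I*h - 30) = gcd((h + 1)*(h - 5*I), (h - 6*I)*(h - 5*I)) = h - 5*I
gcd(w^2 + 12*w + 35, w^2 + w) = 1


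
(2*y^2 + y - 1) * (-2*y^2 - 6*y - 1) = -4*y^4 - 14*y^3 - 6*y^2 + 5*y + 1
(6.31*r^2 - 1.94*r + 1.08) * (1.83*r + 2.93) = 11.5473*r^3 + 14.9381*r^2 - 3.7078*r + 3.1644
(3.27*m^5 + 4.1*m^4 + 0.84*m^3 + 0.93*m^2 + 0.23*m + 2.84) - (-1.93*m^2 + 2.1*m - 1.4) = 3.27*m^5 + 4.1*m^4 + 0.84*m^3 + 2.86*m^2 - 1.87*m + 4.24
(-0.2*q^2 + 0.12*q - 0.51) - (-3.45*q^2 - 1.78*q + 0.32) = 3.25*q^2 + 1.9*q - 0.83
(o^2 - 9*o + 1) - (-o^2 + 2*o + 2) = 2*o^2 - 11*o - 1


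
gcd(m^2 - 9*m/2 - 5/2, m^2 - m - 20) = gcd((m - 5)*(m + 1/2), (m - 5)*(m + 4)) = m - 5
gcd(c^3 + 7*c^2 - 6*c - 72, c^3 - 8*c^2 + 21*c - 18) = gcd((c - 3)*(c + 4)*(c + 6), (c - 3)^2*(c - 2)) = c - 3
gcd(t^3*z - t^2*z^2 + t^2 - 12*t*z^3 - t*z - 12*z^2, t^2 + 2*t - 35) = 1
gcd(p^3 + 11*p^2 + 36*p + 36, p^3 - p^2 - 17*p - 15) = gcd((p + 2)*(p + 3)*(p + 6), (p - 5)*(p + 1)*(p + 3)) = p + 3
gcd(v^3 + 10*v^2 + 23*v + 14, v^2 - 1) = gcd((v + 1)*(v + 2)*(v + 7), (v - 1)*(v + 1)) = v + 1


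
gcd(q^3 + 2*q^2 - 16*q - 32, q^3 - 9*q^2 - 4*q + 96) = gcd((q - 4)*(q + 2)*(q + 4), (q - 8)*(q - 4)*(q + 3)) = q - 4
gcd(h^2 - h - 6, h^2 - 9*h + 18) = h - 3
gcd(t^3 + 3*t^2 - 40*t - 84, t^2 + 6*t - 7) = t + 7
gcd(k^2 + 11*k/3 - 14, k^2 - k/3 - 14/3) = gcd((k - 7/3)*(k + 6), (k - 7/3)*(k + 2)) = k - 7/3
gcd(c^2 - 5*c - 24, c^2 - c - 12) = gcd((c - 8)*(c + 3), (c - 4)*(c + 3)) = c + 3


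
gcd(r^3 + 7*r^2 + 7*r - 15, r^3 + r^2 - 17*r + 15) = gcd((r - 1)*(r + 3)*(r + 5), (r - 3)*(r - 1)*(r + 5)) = r^2 + 4*r - 5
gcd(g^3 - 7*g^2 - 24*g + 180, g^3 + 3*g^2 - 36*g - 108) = g - 6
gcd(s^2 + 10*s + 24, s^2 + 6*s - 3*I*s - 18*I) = s + 6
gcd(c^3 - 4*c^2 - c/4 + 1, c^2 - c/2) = c - 1/2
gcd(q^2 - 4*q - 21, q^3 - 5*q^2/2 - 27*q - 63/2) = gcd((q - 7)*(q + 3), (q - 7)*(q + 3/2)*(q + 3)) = q^2 - 4*q - 21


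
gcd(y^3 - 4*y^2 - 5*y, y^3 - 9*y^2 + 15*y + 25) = y^2 - 4*y - 5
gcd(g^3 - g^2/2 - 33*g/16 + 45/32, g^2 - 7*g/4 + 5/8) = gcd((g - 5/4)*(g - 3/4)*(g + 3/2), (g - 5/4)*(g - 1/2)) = g - 5/4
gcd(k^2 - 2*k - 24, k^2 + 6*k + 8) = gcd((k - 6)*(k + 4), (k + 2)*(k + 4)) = k + 4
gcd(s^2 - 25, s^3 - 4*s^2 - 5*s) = s - 5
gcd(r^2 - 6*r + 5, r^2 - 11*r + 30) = r - 5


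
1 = 1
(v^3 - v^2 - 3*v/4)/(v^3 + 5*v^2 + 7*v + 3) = v*(4*v^2 - 4*v - 3)/(4*(v^3 + 5*v^2 + 7*v + 3))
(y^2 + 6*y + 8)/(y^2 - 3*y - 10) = (y + 4)/(y - 5)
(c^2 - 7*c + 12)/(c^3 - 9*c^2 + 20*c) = (c - 3)/(c*(c - 5))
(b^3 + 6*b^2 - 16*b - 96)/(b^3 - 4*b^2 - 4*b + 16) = (b^2 + 10*b + 24)/(b^2 - 4)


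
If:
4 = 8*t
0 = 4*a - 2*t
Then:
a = 1/4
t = 1/2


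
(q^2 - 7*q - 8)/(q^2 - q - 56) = (q + 1)/(q + 7)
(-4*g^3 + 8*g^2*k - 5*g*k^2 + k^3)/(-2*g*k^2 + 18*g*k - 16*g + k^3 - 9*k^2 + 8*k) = (2*g^2 - 3*g*k + k^2)/(k^2 - 9*k + 8)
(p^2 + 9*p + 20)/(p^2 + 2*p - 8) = (p + 5)/(p - 2)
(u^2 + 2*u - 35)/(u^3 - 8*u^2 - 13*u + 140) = (u + 7)/(u^2 - 3*u - 28)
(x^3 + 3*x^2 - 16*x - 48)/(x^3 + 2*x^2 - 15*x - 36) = (x + 4)/(x + 3)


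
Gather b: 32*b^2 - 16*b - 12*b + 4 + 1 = 32*b^2 - 28*b + 5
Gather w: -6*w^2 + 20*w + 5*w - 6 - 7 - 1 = -6*w^2 + 25*w - 14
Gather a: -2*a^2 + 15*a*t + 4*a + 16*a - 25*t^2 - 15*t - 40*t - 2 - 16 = -2*a^2 + a*(15*t + 20) - 25*t^2 - 55*t - 18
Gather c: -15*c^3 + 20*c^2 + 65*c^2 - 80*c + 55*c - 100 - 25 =-15*c^3 + 85*c^2 - 25*c - 125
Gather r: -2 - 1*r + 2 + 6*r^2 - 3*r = 6*r^2 - 4*r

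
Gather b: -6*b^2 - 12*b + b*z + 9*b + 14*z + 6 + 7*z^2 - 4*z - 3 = -6*b^2 + b*(z - 3) + 7*z^2 + 10*z + 3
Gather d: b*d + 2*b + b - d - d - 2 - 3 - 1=3*b + d*(b - 2) - 6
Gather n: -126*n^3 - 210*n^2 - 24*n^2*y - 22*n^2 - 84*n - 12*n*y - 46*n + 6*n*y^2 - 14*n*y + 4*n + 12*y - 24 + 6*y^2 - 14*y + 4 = -126*n^3 + n^2*(-24*y - 232) + n*(6*y^2 - 26*y - 126) + 6*y^2 - 2*y - 20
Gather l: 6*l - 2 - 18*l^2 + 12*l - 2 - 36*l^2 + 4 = -54*l^2 + 18*l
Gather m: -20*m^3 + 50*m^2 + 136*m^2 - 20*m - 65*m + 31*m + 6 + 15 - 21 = -20*m^3 + 186*m^2 - 54*m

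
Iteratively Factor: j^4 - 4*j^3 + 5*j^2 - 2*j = (j - 1)*(j^3 - 3*j^2 + 2*j) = j*(j - 1)*(j^2 - 3*j + 2) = j*(j - 1)^2*(j - 2)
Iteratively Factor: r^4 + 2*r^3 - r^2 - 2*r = (r + 2)*(r^3 - r) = (r - 1)*(r + 2)*(r^2 + r) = (r - 1)*(r + 1)*(r + 2)*(r)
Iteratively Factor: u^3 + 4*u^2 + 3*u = (u + 1)*(u^2 + 3*u) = u*(u + 1)*(u + 3)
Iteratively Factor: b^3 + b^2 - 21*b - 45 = (b - 5)*(b^2 + 6*b + 9) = (b - 5)*(b + 3)*(b + 3)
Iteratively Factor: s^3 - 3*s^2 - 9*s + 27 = (s - 3)*(s^2 - 9) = (s - 3)*(s + 3)*(s - 3)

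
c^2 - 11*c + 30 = (c - 6)*(c - 5)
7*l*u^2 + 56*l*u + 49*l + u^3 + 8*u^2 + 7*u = (7*l + u)*(u + 1)*(u + 7)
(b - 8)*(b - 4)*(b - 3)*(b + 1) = b^4 - 14*b^3 + 53*b^2 - 28*b - 96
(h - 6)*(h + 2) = h^2 - 4*h - 12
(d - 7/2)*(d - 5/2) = d^2 - 6*d + 35/4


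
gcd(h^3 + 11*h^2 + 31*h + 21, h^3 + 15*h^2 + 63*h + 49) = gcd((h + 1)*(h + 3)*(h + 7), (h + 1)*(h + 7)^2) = h^2 + 8*h + 7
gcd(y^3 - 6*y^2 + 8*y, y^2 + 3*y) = y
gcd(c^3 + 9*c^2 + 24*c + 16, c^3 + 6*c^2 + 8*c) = c + 4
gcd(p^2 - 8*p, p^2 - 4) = 1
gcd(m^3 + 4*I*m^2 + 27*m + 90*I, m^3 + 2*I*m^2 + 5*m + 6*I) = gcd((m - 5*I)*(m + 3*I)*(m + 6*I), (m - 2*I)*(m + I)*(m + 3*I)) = m + 3*I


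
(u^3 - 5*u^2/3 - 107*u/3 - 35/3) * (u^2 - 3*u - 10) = u^5 - 14*u^4/3 - 122*u^3/3 + 112*u^2 + 1175*u/3 + 350/3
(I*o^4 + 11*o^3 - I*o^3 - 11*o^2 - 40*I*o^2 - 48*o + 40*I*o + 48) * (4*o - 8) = 4*I*o^5 + 44*o^4 - 12*I*o^4 - 132*o^3 - 152*I*o^3 - 104*o^2 + 480*I*o^2 + 576*o - 320*I*o - 384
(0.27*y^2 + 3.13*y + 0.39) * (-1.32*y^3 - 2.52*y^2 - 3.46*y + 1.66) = -0.3564*y^5 - 4.812*y^4 - 9.3366*y^3 - 11.3644*y^2 + 3.8464*y + 0.6474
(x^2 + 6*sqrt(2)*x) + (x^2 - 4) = 2*x^2 + 6*sqrt(2)*x - 4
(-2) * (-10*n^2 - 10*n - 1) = 20*n^2 + 20*n + 2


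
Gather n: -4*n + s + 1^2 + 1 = -4*n + s + 2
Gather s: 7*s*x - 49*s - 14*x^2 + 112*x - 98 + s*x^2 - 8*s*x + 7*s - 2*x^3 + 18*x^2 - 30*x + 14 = s*(x^2 - x - 42) - 2*x^3 + 4*x^2 + 82*x - 84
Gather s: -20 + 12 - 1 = -9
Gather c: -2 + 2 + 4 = 4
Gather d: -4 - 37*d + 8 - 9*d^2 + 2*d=-9*d^2 - 35*d + 4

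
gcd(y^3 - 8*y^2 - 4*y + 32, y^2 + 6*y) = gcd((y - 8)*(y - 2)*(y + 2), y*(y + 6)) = 1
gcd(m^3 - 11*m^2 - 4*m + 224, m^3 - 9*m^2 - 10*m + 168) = m^2 - 3*m - 28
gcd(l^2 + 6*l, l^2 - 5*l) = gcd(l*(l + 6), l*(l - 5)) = l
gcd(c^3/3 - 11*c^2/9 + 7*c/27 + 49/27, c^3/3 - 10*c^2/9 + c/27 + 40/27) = c + 1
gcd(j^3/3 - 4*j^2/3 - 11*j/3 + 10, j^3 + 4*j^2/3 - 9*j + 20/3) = 1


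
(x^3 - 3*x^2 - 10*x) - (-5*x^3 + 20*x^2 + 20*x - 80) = 6*x^3 - 23*x^2 - 30*x + 80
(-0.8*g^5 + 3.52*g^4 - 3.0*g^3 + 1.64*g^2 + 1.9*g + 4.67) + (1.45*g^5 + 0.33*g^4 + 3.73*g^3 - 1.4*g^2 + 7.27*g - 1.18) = 0.65*g^5 + 3.85*g^4 + 0.73*g^3 + 0.24*g^2 + 9.17*g + 3.49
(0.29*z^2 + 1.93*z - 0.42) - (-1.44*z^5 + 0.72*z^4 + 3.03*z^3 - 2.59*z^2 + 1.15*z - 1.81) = 1.44*z^5 - 0.72*z^4 - 3.03*z^3 + 2.88*z^2 + 0.78*z + 1.39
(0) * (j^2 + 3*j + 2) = 0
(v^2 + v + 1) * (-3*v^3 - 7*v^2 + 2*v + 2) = -3*v^5 - 10*v^4 - 8*v^3 - 3*v^2 + 4*v + 2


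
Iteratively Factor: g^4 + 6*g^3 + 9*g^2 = (g + 3)*(g^3 + 3*g^2) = g*(g + 3)*(g^2 + 3*g) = g^2*(g + 3)*(g + 3)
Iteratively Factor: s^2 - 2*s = (s - 2)*(s)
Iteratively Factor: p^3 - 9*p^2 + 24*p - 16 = (p - 4)*(p^2 - 5*p + 4) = (p - 4)^2*(p - 1)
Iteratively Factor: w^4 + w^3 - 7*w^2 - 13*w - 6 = (w + 1)*(w^3 - 7*w - 6) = (w - 3)*(w + 1)*(w^2 + 3*w + 2) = (w - 3)*(w + 1)^2*(w + 2)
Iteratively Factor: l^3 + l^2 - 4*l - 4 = (l + 1)*(l^2 - 4) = (l - 2)*(l + 1)*(l + 2)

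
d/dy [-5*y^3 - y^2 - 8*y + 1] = -15*y^2 - 2*y - 8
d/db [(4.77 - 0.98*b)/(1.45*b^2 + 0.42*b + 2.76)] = (1.421*b^2 - 13.833*b - 4.7082)/(2.1025*b^4 + 1.218*b^3 + 8.1804*b^2 + 2.3184*b + 7.6176)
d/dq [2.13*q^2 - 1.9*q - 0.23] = 4.26*q - 1.9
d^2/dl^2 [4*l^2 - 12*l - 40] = 8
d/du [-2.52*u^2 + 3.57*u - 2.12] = 3.57 - 5.04*u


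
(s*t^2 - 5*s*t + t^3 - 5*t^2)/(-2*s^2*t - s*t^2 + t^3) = (5 - t)/(2*s - t)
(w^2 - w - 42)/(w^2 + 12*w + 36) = (w - 7)/(w + 6)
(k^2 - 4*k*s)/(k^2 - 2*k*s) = (k - 4*s)/(k - 2*s)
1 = 1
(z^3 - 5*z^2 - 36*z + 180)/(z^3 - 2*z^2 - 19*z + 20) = (z^2 - 36)/(z^2 + 3*z - 4)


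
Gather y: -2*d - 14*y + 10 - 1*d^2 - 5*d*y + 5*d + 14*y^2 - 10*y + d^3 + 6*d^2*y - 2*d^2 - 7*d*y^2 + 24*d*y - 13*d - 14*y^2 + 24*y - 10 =d^3 - 3*d^2 - 7*d*y^2 - 10*d + y*(6*d^2 + 19*d)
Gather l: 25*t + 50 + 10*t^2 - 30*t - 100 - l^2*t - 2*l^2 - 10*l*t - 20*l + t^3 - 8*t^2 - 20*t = l^2*(-t - 2) + l*(-10*t - 20) + t^3 + 2*t^2 - 25*t - 50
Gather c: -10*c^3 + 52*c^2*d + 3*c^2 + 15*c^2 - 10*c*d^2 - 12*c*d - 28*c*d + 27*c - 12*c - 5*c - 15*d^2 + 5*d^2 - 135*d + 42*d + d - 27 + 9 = -10*c^3 + c^2*(52*d + 18) + c*(-10*d^2 - 40*d + 10) - 10*d^2 - 92*d - 18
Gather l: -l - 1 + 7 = 6 - l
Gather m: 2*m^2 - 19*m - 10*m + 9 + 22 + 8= 2*m^2 - 29*m + 39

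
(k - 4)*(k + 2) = k^2 - 2*k - 8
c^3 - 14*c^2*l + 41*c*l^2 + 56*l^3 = (c - 8*l)*(c - 7*l)*(c + l)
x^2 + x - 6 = (x - 2)*(x + 3)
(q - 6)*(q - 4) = q^2 - 10*q + 24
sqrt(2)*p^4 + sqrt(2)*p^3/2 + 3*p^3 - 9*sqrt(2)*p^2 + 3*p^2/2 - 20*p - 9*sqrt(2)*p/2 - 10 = (p - 2*sqrt(2))*(p + sqrt(2))*(p + 5*sqrt(2)/2)*(sqrt(2)*p + sqrt(2)/2)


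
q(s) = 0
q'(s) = 0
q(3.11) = 0.00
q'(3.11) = 0.00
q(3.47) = 0.00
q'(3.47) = 0.00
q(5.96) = 0.00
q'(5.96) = 0.00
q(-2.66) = 0.00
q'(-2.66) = 0.00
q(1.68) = 0.00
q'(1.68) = 0.00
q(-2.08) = 0.00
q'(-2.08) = 0.00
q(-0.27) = 0.00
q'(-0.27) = 0.00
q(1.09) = 0.00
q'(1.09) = 0.00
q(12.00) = 0.00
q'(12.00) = 0.00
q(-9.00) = 0.00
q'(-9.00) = 0.00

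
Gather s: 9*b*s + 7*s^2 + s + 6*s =7*s^2 + s*(9*b + 7)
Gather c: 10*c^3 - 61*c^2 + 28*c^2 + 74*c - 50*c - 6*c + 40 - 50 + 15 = 10*c^3 - 33*c^2 + 18*c + 5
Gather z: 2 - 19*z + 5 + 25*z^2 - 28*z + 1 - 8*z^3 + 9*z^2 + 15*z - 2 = -8*z^3 + 34*z^2 - 32*z + 6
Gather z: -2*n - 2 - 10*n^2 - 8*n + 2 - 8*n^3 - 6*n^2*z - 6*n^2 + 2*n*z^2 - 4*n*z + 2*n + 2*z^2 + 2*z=-8*n^3 - 16*n^2 - 8*n + z^2*(2*n + 2) + z*(-6*n^2 - 4*n + 2)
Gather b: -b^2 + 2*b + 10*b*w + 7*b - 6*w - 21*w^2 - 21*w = -b^2 + b*(10*w + 9) - 21*w^2 - 27*w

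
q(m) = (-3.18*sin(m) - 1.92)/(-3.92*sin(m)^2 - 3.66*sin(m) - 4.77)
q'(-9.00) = -0.72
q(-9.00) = 0.16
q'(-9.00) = -0.72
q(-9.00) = 0.16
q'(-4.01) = 0.07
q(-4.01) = 0.44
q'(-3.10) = -0.41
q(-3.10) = 0.39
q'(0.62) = -0.06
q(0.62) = 0.46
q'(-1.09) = 0.25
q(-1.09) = -0.20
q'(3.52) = -0.71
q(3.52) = 0.19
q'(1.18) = -0.05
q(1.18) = 0.42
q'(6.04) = 0.63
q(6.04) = 0.28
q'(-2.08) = -0.28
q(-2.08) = -0.19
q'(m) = (7.84*sin(m)*cos(m) + 3.66*cos(m))*(-3.18*sin(m) - 1.92)/(-3.92*sin(m)^2 - 3.66*sin(m) - 4.77)^2 - 3.18*cos(m)/(-3.92*sin(m)^2 - 3.66*sin(m) - 4.77) = (-12.4656*sin(m)^2 - 15.0528*sin(m) + 8.1414)*cos(m)/(15.3664*sin(m)^4 + 28.6944*sin(m)^3 + 50.7924*sin(m)^2 + 34.9164*sin(m) + 22.7529)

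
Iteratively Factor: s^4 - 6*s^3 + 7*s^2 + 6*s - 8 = (s - 2)*(s^3 - 4*s^2 - s + 4) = (s - 2)*(s - 1)*(s^2 - 3*s - 4) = (s - 4)*(s - 2)*(s - 1)*(s + 1)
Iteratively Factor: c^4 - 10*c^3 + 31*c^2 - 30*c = (c)*(c^3 - 10*c^2 + 31*c - 30) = c*(c - 2)*(c^2 - 8*c + 15) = c*(c - 5)*(c - 2)*(c - 3)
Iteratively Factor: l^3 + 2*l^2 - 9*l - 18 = (l + 2)*(l^2 - 9) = (l + 2)*(l + 3)*(l - 3)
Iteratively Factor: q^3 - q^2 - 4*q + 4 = (q + 2)*(q^2 - 3*q + 2) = (q - 2)*(q + 2)*(q - 1)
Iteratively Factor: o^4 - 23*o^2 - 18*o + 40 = (o - 1)*(o^3 + o^2 - 22*o - 40) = (o - 1)*(o + 4)*(o^2 - 3*o - 10) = (o - 1)*(o + 2)*(o + 4)*(o - 5)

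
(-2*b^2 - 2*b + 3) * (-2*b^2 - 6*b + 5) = 4*b^4 + 16*b^3 - 4*b^2 - 28*b + 15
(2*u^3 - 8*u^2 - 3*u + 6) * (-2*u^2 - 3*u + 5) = -4*u^5 + 10*u^4 + 40*u^3 - 43*u^2 - 33*u + 30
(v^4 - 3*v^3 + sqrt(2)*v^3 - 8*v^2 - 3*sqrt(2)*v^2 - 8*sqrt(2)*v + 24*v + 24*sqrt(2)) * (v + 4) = v^5 + v^4 + sqrt(2)*v^4 - 20*v^3 + sqrt(2)*v^3 - 20*sqrt(2)*v^2 - 8*v^2 - 8*sqrt(2)*v + 96*v + 96*sqrt(2)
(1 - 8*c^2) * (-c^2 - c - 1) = 8*c^4 + 8*c^3 + 7*c^2 - c - 1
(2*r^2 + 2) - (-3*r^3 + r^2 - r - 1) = 3*r^3 + r^2 + r + 3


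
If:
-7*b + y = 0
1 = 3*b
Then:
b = 1/3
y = 7/3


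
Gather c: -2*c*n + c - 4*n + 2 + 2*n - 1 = c*(1 - 2*n) - 2*n + 1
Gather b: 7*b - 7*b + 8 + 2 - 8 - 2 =0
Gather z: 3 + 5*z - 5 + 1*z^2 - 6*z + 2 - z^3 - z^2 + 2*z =-z^3 + z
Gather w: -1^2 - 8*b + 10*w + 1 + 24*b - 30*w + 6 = 16*b - 20*w + 6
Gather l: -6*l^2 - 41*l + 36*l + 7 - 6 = -6*l^2 - 5*l + 1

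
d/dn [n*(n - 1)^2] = (n - 1)*(3*n - 1)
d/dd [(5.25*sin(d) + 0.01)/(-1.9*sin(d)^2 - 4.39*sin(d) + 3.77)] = (9.975*sin(d)^2 + 0.0380000000000003*sin(d) + 19.8364)*cos(d)/(3.61*sin(d)^4 + 16.682*sin(d)^3 + 4.9461*sin(d)^2 - 33.1006*sin(d) + 14.2129)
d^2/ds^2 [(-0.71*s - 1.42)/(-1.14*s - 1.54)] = (2.22044604925031e-16*s + 1.197912)/(1.14*s + 1.54)^3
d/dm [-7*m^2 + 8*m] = 8 - 14*m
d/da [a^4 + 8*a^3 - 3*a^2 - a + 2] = 4*a^3 + 24*a^2 - 6*a - 1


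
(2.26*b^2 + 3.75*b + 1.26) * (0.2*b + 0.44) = 0.452*b^3 + 1.7444*b^2 + 1.902*b + 0.5544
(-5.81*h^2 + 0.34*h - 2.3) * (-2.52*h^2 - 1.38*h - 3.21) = 14.6412*h^4 + 7.161*h^3 + 23.9769*h^2 + 2.0826*h + 7.383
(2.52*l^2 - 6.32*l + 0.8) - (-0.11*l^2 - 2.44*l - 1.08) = 2.63*l^2 - 3.88*l + 1.88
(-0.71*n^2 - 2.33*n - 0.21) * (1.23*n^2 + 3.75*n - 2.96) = -0.8733*n^4 - 5.5284*n^3 - 6.8942*n^2 + 6.1093*n + 0.6216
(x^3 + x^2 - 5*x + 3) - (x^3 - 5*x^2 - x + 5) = 6*x^2 - 4*x - 2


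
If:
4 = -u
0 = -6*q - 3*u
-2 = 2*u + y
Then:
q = 2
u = -4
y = 6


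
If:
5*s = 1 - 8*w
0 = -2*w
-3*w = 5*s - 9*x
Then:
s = 1/5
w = 0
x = 1/9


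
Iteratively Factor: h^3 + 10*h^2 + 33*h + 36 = (h + 4)*(h^2 + 6*h + 9) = (h + 3)*(h + 4)*(h + 3)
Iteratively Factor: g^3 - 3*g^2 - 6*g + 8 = (g - 1)*(g^2 - 2*g - 8) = (g - 1)*(g + 2)*(g - 4)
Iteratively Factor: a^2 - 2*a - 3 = (a + 1)*(a - 3)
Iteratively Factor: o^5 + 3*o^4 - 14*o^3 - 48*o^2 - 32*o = (o + 1)*(o^4 + 2*o^3 - 16*o^2 - 32*o) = o*(o + 1)*(o^3 + 2*o^2 - 16*o - 32) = o*(o + 1)*(o + 4)*(o^2 - 2*o - 8) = o*(o - 4)*(o + 1)*(o + 4)*(o + 2)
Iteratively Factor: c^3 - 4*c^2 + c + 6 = (c - 2)*(c^2 - 2*c - 3) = (c - 2)*(c + 1)*(c - 3)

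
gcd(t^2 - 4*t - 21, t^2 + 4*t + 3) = t + 3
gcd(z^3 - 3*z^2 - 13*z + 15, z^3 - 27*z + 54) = 1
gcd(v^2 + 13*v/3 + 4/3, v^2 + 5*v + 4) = v + 4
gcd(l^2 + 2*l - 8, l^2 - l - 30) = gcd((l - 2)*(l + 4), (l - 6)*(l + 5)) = 1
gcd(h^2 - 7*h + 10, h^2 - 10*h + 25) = h - 5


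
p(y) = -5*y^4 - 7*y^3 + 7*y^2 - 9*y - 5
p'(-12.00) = 31359.00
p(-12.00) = -90473.00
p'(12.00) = -37425.00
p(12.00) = -114881.00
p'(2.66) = -496.77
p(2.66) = -361.48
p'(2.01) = -228.11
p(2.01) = -133.27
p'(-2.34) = 99.51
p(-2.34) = -5.83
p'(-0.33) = -15.19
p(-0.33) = -1.08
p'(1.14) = -49.96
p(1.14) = -24.98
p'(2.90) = -632.79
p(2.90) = -496.59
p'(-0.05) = -9.75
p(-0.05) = -4.53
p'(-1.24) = -20.52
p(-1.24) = 18.45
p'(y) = -20*y^3 - 21*y^2 + 14*y - 9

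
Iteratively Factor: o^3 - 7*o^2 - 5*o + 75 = (o - 5)*(o^2 - 2*o - 15) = (o - 5)^2*(o + 3)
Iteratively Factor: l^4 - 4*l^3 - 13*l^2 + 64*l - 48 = (l - 1)*(l^3 - 3*l^2 - 16*l + 48) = (l - 4)*(l - 1)*(l^2 + l - 12) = (l - 4)*(l - 1)*(l + 4)*(l - 3)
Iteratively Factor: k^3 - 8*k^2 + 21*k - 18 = (k - 3)*(k^2 - 5*k + 6) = (k - 3)*(k - 2)*(k - 3)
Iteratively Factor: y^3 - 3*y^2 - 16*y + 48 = (y + 4)*(y^2 - 7*y + 12) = (y - 3)*(y + 4)*(y - 4)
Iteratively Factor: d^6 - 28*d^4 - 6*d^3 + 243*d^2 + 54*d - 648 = (d - 4)*(d^5 + 4*d^4 - 12*d^3 - 54*d^2 + 27*d + 162) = (d - 4)*(d - 2)*(d^4 + 6*d^3 - 54*d - 81) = (d - 4)*(d - 3)*(d - 2)*(d^3 + 9*d^2 + 27*d + 27) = (d - 4)*(d - 3)*(d - 2)*(d + 3)*(d^2 + 6*d + 9) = (d - 4)*(d - 3)*(d - 2)*(d + 3)^2*(d + 3)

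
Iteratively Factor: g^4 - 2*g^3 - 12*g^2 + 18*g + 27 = (g - 3)*(g^3 + g^2 - 9*g - 9) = (g - 3)*(g + 3)*(g^2 - 2*g - 3) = (g - 3)^2*(g + 3)*(g + 1)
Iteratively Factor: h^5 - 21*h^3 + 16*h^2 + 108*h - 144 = (h - 3)*(h^4 + 3*h^3 - 12*h^2 - 20*h + 48) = (h - 3)*(h - 2)*(h^3 + 5*h^2 - 2*h - 24) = (h - 3)*(h - 2)*(h + 4)*(h^2 + h - 6) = (h - 3)*(h - 2)*(h + 3)*(h + 4)*(h - 2)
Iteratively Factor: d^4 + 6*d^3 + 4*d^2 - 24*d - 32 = (d - 2)*(d^3 + 8*d^2 + 20*d + 16) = (d - 2)*(d + 2)*(d^2 + 6*d + 8) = (d - 2)*(d + 2)*(d + 4)*(d + 2)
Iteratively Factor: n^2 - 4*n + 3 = (n - 1)*(n - 3)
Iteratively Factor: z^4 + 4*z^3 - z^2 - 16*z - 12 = (z + 3)*(z^3 + z^2 - 4*z - 4) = (z + 2)*(z + 3)*(z^2 - z - 2) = (z + 1)*(z + 2)*(z + 3)*(z - 2)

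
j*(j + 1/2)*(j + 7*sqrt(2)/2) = j^3 + j^2/2 + 7*sqrt(2)*j^2/2 + 7*sqrt(2)*j/4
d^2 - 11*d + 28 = (d - 7)*(d - 4)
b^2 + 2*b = b*(b + 2)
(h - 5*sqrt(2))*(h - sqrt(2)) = h^2 - 6*sqrt(2)*h + 10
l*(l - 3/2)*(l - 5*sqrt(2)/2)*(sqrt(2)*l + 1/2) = sqrt(2)*l^4 - 9*l^3/2 - 3*sqrt(2)*l^3/2 - 5*sqrt(2)*l^2/4 + 27*l^2/4 + 15*sqrt(2)*l/8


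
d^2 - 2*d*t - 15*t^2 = (d - 5*t)*(d + 3*t)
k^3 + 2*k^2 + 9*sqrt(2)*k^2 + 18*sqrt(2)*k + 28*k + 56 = (k + 2)*(k + 2*sqrt(2))*(k + 7*sqrt(2))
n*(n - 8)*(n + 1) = n^3 - 7*n^2 - 8*n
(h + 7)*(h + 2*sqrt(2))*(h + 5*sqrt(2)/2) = h^3 + 9*sqrt(2)*h^2/2 + 7*h^2 + 10*h + 63*sqrt(2)*h/2 + 70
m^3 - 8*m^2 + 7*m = m*(m - 7)*(m - 1)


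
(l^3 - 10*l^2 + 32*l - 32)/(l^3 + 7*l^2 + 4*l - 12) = (l^3 - 10*l^2 + 32*l - 32)/(l^3 + 7*l^2 + 4*l - 12)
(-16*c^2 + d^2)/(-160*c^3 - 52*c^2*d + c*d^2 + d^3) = (4*c - d)/(40*c^2 + 3*c*d - d^2)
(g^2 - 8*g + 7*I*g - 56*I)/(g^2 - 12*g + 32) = (g + 7*I)/(g - 4)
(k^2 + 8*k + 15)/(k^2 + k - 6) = (k + 5)/(k - 2)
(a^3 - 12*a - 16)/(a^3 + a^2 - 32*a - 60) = (a^2 - 2*a - 8)/(a^2 - a - 30)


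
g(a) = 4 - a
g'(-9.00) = -1.00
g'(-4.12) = -1.00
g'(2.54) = -1.00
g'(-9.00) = -1.00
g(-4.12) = 8.12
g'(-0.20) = -1.00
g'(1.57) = -1.00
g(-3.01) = 7.01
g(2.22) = 1.78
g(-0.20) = 4.20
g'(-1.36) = -1.00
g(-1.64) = 5.64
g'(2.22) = -1.00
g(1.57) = 2.43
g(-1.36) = 5.36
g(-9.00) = 13.00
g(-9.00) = 13.00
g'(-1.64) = -1.00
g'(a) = -1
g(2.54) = 1.46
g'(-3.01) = -1.00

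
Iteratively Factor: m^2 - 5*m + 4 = (m - 4)*(m - 1)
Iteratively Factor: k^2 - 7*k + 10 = (k - 2)*(k - 5)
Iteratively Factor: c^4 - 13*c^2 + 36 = (c - 2)*(c^3 + 2*c^2 - 9*c - 18) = (c - 3)*(c - 2)*(c^2 + 5*c + 6) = (c - 3)*(c - 2)*(c + 3)*(c + 2)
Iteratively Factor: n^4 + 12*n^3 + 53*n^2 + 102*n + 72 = (n + 3)*(n^3 + 9*n^2 + 26*n + 24) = (n + 2)*(n + 3)*(n^2 + 7*n + 12) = (n + 2)*(n + 3)*(n + 4)*(n + 3)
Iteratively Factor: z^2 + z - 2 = (z + 2)*(z - 1)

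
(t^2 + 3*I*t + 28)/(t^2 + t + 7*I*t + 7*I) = (t - 4*I)/(t + 1)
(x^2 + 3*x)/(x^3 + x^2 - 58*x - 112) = x*(x + 3)/(x^3 + x^2 - 58*x - 112)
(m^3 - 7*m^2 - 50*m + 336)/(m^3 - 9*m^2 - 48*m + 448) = (m - 6)/(m - 8)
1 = 1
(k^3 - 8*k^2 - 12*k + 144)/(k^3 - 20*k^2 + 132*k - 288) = (k + 4)/(k - 8)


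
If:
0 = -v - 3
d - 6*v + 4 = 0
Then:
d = -22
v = -3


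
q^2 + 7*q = q*(q + 7)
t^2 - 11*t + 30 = (t - 6)*(t - 5)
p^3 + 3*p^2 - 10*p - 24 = (p - 3)*(p + 2)*(p + 4)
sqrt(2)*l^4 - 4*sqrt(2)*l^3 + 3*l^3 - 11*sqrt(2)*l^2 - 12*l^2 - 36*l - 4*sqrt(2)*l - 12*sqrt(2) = (l - 6)*(l + 2)*(l + sqrt(2))*(sqrt(2)*l + 1)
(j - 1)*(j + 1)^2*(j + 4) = j^4 + 5*j^3 + 3*j^2 - 5*j - 4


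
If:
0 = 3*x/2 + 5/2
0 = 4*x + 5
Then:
No Solution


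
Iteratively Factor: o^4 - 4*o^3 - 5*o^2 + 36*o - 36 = (o - 2)*(o^3 - 2*o^2 - 9*o + 18) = (o - 2)^2*(o^2 - 9) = (o - 2)^2*(o + 3)*(o - 3)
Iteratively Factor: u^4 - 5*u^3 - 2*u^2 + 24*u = (u - 4)*(u^3 - u^2 - 6*u) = u*(u - 4)*(u^2 - u - 6) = u*(u - 4)*(u + 2)*(u - 3)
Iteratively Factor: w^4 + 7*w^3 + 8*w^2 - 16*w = (w)*(w^3 + 7*w^2 + 8*w - 16) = w*(w - 1)*(w^2 + 8*w + 16) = w*(w - 1)*(w + 4)*(w + 4)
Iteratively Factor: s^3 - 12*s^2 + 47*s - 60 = (s - 4)*(s^2 - 8*s + 15) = (s - 4)*(s - 3)*(s - 5)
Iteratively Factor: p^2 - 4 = (p + 2)*(p - 2)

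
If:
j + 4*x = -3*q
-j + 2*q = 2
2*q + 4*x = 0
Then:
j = -2/3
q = 2/3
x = -1/3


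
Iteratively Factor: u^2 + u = (u)*(u + 1)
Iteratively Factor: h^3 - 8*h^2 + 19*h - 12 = (h - 3)*(h^2 - 5*h + 4) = (h - 3)*(h - 1)*(h - 4)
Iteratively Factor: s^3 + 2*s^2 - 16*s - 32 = (s + 2)*(s^2 - 16) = (s + 2)*(s + 4)*(s - 4)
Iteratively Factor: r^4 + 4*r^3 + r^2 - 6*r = (r + 2)*(r^3 + 2*r^2 - 3*r) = r*(r + 2)*(r^2 + 2*r - 3) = r*(r - 1)*(r + 2)*(r + 3)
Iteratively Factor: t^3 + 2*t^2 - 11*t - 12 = (t + 1)*(t^2 + t - 12) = (t + 1)*(t + 4)*(t - 3)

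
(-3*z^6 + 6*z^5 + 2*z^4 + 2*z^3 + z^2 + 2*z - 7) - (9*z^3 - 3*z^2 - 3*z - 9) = -3*z^6 + 6*z^5 + 2*z^4 - 7*z^3 + 4*z^2 + 5*z + 2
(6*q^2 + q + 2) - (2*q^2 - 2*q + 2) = 4*q^2 + 3*q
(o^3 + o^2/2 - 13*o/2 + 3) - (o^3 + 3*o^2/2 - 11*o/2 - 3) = -o^2 - o + 6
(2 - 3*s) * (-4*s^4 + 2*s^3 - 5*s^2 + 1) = 12*s^5 - 14*s^4 + 19*s^3 - 10*s^2 - 3*s + 2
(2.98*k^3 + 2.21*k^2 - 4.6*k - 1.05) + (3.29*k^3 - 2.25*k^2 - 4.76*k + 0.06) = 6.27*k^3 - 0.04*k^2 - 9.36*k - 0.99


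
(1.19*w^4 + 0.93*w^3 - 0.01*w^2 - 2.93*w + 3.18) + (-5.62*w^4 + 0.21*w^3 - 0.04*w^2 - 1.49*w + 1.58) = -4.43*w^4 + 1.14*w^3 - 0.05*w^2 - 4.42*w + 4.76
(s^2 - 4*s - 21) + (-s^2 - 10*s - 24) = -14*s - 45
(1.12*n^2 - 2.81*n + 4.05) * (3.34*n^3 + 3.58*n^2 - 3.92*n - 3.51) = 3.7408*n^5 - 5.3758*n^4 - 0.923200000000003*n^3 + 21.583*n^2 - 6.0129*n - 14.2155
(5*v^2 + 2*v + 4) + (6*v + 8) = 5*v^2 + 8*v + 12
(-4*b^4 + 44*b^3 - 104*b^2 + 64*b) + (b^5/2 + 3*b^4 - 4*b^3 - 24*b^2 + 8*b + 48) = b^5/2 - b^4 + 40*b^3 - 128*b^2 + 72*b + 48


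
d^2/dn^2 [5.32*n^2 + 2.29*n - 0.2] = 10.6400000000000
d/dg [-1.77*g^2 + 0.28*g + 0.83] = 0.28 - 3.54*g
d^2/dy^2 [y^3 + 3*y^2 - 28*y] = 6*y + 6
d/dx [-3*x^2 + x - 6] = 1 - 6*x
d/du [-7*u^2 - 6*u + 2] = -14*u - 6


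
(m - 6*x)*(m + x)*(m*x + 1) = m^3*x - 5*m^2*x^2 + m^2 - 6*m*x^3 - 5*m*x - 6*x^2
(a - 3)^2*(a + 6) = a^3 - 27*a + 54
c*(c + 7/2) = c^2 + 7*c/2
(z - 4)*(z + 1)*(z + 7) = z^3 + 4*z^2 - 25*z - 28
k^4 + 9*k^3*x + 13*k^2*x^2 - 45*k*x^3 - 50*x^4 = (k - 2*x)*(k + x)*(k + 5*x)^2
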